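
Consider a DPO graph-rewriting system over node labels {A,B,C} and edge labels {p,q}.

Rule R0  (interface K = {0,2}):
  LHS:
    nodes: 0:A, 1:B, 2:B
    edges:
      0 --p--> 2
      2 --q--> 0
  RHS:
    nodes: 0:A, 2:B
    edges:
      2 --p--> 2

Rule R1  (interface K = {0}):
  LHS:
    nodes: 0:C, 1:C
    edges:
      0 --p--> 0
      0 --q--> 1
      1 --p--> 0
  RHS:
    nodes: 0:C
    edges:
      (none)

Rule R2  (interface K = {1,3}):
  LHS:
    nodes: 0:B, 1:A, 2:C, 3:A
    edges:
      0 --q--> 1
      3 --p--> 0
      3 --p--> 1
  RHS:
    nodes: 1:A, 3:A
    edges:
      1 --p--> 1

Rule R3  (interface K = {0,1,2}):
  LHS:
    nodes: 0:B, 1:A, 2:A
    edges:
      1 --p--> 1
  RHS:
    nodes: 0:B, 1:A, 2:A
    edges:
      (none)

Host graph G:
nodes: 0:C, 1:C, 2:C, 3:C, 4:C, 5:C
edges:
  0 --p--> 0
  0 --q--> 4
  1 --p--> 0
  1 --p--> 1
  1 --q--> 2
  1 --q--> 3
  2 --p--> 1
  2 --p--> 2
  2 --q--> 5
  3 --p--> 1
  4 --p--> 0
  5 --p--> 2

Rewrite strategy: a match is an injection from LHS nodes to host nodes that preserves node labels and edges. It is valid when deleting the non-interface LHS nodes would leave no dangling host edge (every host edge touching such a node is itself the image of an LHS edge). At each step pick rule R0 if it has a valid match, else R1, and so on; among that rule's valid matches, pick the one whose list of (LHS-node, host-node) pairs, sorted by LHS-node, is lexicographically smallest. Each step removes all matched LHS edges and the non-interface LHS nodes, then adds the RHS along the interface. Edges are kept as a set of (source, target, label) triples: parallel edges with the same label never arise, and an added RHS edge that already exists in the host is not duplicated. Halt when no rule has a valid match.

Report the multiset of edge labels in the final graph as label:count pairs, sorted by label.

Answer: p:2 q:1

Derivation:
start.  V:6 E:12  edges: 0-p->0 0-q->4 1-p->0 1-p->1 1-q->2 1-q->3 2-p->1 2-p->2 2-q->5 3-p->1 4-p->0 5-p->2
1. fire R1 via {0↦0, 1↦4}  →  V:5 E:9  edges: 1-p->0 1-p->1 1-q->2 1-q->3 2-p->1 2-p->2 2-q->5 3-p->1 5-p->2
2. fire R1 via {0↦1, 1↦3}  →  V:4 E:6  edges: 1-p->0 1-q->2 2-p->1 2-p->2 2-q->5 5-p->2
3. fire R1 via {0↦2, 1↦5}  →  V:3 E:3  edges: 1-p->0 1-q->2 2-p->1
halt: no rule applies after step 3
NF edges: [(1, 0, 'p'), (1, 2, 'q'), (2, 1, 'p')]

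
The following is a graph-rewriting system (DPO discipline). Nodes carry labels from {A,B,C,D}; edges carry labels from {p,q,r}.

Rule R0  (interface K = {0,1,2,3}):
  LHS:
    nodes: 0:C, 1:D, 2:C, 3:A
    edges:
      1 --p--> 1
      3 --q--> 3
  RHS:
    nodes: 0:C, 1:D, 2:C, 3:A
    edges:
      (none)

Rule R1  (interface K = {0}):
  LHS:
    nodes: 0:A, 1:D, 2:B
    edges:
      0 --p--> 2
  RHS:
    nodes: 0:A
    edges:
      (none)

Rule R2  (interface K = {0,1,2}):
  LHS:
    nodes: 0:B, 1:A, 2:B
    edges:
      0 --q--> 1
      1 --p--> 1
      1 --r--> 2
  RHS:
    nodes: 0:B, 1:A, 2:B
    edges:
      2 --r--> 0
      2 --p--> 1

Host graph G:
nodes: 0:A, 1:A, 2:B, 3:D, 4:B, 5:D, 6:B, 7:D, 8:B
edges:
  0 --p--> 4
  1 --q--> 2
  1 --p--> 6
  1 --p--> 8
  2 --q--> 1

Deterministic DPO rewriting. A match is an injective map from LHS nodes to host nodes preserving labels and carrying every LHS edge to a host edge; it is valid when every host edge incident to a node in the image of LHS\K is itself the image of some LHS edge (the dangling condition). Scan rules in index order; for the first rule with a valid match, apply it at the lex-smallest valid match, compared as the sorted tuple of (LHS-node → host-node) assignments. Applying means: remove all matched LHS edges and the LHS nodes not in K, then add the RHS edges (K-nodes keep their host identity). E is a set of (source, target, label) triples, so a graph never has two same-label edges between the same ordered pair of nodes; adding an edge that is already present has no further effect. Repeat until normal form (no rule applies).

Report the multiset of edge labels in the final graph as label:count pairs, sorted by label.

Answer: q:2

Derivation:
start.  V:9 E:5  edges: 0-p->4 1-q->2 1-p->6 1-p->8 2-q->1
1. fire R1 via {0↦0, 1↦3, 2↦4}  →  V:7 E:4  edges: 1-q->2 1-p->6 1-p->8 2-q->1
2. fire R1 via {0↦1, 1↦5, 2↦6}  →  V:5 E:3  edges: 1-q->2 1-p->8 2-q->1
3. fire R1 via {0↦1, 1↦7, 2↦8}  →  V:3 E:2  edges: 1-q->2 2-q->1
final graph: no rule applies after step 3
NF edges: [(1, 2, 'q'), (2, 1, 'q')]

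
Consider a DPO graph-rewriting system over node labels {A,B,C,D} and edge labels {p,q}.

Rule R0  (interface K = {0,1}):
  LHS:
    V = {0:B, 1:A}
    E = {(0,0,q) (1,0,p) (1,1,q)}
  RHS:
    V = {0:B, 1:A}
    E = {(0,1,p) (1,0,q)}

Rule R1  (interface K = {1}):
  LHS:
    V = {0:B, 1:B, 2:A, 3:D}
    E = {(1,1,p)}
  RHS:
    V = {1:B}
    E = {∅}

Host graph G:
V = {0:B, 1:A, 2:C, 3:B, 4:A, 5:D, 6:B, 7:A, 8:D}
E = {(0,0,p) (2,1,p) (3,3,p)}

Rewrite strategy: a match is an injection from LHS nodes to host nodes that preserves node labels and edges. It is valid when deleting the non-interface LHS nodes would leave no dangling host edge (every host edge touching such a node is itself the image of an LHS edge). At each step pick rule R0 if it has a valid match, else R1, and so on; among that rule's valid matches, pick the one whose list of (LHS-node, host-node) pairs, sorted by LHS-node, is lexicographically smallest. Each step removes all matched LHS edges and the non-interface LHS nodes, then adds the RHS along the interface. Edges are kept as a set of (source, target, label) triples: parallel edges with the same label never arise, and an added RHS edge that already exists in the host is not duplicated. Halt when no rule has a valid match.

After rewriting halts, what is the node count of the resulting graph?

Answer: 3

Derivation:
initial: |V|=9 |E|=3  E = 0-p->0 2-p->1 3-p->3
step 1: apply R1 at {0↦6, 1↦0, 2↦4, 3↦5}  → |V|=6 |E|=2  E = 2-p->1 3-p->3
step 2: apply R1 at {0↦0, 1↦3, 2↦7, 3↦8}  → |V|=3 |E|=1  E = 2-p->1
normal form: no rule applies after step 2
NF nodes: {1:A, 2:C, 3:B}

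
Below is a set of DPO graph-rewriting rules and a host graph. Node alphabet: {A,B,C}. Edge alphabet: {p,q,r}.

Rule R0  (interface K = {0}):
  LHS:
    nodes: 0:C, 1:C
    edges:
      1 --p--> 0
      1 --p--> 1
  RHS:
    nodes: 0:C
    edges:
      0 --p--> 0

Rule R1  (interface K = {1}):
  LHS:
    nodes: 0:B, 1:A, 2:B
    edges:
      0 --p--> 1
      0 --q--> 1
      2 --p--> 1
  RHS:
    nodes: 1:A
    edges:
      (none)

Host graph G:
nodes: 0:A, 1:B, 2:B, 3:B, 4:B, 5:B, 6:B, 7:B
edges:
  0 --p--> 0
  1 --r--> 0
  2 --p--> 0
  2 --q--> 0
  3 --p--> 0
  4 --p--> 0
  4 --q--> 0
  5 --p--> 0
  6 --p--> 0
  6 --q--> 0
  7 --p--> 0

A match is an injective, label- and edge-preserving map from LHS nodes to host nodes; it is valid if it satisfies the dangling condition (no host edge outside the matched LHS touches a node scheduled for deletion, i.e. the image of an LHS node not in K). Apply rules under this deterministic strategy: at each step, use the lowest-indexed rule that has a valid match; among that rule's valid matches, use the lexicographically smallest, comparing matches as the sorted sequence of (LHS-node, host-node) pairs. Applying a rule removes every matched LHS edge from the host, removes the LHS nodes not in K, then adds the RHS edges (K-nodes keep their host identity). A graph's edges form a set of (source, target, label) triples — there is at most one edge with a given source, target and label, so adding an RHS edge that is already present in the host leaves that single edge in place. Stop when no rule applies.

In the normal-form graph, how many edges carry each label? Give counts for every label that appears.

start.  V:8 E:11  edges: 0-p->0 1-r->0 2-p->0 2-q->0 3-p->0 4-p->0 4-q->0 5-p->0 6-p->0 6-q->0 7-p->0
1. fire R1 via {0↦2, 1↦0, 2↦3}  →  V:6 E:8  edges: 0-p->0 1-r->0 4-p->0 4-q->0 5-p->0 6-p->0 6-q->0 7-p->0
2. fire R1 via {0↦4, 1↦0, 2↦5}  →  V:4 E:5  edges: 0-p->0 1-r->0 6-p->0 6-q->0 7-p->0
3. fire R1 via {0↦6, 1↦0, 2↦7}  →  V:2 E:2  edges: 0-p->0 1-r->0
halt: no rule applies after step 3
NF edges: [(0, 0, 'p'), (1, 0, 'r')]

Answer: p:1 r:1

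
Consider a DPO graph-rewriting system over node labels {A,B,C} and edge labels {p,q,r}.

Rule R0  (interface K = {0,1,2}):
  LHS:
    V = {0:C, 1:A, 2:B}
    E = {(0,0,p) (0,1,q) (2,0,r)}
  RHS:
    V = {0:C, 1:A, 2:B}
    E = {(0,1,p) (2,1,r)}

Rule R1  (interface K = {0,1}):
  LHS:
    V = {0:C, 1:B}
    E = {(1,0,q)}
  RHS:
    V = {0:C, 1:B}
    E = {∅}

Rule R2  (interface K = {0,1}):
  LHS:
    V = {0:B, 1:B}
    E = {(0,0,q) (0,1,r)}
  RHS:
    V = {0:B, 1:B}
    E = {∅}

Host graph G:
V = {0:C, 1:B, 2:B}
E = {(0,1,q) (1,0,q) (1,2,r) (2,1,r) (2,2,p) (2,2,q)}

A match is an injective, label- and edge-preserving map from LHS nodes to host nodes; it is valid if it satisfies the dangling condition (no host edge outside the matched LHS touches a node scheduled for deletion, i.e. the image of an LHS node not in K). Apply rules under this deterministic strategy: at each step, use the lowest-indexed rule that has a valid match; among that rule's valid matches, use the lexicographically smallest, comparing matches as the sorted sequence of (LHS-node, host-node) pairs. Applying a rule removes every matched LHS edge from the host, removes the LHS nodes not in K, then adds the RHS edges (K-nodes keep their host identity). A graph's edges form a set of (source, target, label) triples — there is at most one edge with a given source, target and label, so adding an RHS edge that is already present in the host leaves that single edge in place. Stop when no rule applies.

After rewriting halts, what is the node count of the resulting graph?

initial: |V|=3 |E|=6  E = 0-q->1 1-q->0 1-r->2 2-r->1 2-p->2 2-q->2
step 1: apply R1 at {0↦0, 1↦1}  → |V|=3 |E|=5  E = 0-q->1 1-r->2 2-r->1 2-p->2 2-q->2
step 2: apply R2 at {0↦2, 1↦1}  → |V|=3 |E|=3  E = 0-q->1 1-r->2 2-p->2
final graph: no rule applies after step 2
NF nodes: {0:C, 1:B, 2:B}

Answer: 3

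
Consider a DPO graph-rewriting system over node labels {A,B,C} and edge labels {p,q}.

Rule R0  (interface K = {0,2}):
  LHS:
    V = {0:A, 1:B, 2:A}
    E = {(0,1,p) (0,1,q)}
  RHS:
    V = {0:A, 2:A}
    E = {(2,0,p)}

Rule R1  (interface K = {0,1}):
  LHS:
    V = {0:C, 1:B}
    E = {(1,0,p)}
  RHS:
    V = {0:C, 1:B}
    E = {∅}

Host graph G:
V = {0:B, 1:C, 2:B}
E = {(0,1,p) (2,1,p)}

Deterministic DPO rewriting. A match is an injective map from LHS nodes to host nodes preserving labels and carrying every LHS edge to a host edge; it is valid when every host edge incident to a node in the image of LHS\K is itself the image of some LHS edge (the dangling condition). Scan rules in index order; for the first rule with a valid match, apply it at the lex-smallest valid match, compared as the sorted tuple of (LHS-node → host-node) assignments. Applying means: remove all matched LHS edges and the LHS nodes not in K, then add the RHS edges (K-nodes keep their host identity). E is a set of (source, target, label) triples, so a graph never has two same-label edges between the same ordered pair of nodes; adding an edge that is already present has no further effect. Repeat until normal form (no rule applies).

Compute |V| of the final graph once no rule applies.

Answer: 3

Rewrite trace:
[0] host  ⇒  3 nodes, 2 edges  {0-p->1 2-p->1}
[1] R1 @ {0↦1, 1↦0}  ⇒  3 nodes, 1 edges  {2-p->1}
[2] R1 @ {0↦1, 1↦2}  ⇒  3 nodes, 0 edges  {∅}
halt: no rule applies after step 2
NF nodes: {0:B, 1:C, 2:B}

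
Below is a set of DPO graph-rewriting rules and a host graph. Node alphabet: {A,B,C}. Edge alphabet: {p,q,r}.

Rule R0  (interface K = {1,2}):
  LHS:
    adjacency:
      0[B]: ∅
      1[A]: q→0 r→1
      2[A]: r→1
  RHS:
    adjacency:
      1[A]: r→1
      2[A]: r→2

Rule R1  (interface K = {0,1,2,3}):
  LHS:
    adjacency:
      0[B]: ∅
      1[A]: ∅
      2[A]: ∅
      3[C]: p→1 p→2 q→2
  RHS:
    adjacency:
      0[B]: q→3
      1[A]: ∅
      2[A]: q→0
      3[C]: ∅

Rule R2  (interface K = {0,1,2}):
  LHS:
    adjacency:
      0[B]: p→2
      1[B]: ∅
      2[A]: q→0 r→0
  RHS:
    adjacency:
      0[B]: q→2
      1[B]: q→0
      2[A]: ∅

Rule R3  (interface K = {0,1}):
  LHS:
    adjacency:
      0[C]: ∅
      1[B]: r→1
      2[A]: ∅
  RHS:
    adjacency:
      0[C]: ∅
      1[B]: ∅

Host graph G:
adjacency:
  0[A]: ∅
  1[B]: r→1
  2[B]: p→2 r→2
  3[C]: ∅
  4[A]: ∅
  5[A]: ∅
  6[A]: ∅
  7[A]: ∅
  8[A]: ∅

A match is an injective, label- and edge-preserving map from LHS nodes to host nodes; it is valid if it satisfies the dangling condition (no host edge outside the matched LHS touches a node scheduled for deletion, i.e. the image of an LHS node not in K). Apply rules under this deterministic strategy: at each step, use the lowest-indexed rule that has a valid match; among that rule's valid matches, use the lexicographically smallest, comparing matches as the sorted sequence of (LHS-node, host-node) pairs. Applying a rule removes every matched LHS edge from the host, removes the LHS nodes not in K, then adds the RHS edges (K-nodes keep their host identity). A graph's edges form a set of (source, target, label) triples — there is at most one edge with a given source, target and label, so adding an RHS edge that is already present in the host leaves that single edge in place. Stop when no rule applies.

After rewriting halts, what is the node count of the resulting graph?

Answer: 7

Steps:
[0] host  ⇒  9 nodes, 3 edges  {1-r->1 2-p->2 2-r->2}
[1] R3 @ {0↦3, 1↦1, 2↦0}  ⇒  8 nodes, 2 edges  {2-p->2 2-r->2}
[2] R3 @ {0↦3, 1↦2, 2↦4}  ⇒  7 nodes, 1 edges  {2-p->2}
normal form: no rule applies after step 2
NF nodes: {1:B, 2:B, 3:C, 5:A, 6:A, 7:A, 8:A}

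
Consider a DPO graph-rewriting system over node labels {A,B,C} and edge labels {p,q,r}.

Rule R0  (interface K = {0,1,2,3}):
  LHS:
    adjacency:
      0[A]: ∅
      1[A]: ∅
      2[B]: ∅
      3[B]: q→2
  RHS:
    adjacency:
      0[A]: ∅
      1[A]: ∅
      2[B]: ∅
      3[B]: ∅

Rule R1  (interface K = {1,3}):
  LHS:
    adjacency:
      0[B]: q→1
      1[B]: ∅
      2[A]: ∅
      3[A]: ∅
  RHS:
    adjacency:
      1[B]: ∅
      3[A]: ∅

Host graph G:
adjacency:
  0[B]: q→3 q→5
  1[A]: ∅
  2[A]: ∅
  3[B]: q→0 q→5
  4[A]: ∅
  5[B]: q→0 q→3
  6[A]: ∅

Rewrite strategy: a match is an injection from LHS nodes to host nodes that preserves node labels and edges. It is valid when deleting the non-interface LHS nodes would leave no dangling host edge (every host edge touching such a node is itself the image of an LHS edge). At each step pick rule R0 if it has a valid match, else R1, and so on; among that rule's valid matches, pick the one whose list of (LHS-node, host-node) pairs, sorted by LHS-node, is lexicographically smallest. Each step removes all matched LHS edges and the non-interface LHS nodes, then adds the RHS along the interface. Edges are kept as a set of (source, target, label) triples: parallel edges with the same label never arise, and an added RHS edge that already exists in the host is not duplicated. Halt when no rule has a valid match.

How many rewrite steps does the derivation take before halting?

[0] host  ⇒  7 nodes, 6 edges  {0-q->3 0-q->5 3-q->0 3-q->5 5-q->0 5-q->3}
[1] R0 @ {0↦1, 1↦2, 2↦0, 3↦3}  ⇒  7 nodes, 5 edges  {0-q->3 0-q->5 3-q->5 5-q->0 5-q->3}
[2] R0 @ {0↦1, 1↦2, 2↦0, 3↦5}  ⇒  7 nodes, 4 edges  {0-q->3 0-q->5 3-q->5 5-q->3}
[3] R0 @ {0↦1, 1↦2, 2↦3, 3↦0}  ⇒  7 nodes, 3 edges  {0-q->5 3-q->5 5-q->3}
[4] R0 @ {0↦1, 1↦2, 2↦3, 3↦5}  ⇒  7 nodes, 2 edges  {0-q->5 3-q->5}
[5] R0 @ {0↦1, 1↦2, 2↦5, 3↦0}  ⇒  7 nodes, 1 edges  {3-q->5}
[6] R0 @ {0↦1, 1↦2, 2↦5, 3↦3}  ⇒  7 nodes, 0 edges  {∅}
normal form: no rule applies after step 6

Answer: 6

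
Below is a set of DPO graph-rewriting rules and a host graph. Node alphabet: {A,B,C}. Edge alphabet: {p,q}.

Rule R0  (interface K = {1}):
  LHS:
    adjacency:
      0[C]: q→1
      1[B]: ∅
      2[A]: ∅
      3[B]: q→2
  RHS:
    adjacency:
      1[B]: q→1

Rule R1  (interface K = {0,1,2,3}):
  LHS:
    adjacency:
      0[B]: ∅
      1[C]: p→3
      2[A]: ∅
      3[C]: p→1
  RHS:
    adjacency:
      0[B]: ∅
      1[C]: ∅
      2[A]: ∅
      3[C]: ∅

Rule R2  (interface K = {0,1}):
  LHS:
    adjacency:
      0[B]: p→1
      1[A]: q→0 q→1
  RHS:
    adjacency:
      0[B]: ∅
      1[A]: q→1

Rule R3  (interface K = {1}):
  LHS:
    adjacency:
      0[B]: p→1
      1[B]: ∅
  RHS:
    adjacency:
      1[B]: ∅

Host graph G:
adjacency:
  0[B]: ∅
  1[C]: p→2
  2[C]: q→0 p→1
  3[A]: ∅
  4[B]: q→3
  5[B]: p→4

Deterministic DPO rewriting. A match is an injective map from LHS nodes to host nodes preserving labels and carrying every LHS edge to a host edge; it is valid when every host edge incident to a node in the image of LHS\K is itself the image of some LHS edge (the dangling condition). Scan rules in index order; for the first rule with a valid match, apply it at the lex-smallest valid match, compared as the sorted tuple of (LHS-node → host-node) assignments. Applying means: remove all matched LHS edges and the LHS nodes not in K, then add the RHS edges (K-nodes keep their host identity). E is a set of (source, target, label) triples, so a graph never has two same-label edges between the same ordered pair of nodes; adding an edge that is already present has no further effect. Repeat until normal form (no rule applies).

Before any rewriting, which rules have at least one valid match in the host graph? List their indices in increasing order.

Answer: [R1,R3]

Rewrite trace:
R0: no valid match — 1 raw match, all fail dangling condition
R1: 6 valid matches — {0↦0, 1↦1, 2↦3, 3↦2}, {0↦0, 1↦2, 2↦3, 3↦1}, {0↦4, 1↦1, 2↦3, 3↦2} (+3 more)
R2: no valid match — LHS pattern not found
R3: 1 valid match — {0↦5, 1↦4}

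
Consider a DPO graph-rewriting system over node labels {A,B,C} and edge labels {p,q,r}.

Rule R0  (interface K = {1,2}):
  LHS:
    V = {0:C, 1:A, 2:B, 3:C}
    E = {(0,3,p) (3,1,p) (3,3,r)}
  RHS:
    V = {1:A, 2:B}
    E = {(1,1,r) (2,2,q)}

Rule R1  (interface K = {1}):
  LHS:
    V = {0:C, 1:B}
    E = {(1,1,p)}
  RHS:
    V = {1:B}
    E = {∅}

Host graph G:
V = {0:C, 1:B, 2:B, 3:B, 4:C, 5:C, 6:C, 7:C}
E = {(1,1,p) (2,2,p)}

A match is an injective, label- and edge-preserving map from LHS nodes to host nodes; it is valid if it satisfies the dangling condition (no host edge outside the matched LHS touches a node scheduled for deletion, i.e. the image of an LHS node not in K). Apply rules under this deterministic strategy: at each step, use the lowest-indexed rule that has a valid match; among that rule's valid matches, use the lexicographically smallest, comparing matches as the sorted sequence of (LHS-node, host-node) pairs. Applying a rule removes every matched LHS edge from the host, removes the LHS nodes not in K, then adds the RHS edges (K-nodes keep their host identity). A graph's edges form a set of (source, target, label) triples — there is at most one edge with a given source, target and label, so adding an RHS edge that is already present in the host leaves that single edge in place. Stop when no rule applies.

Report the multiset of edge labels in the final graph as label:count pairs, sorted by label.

Answer: (no edges)

Rewrite trace:
[0] host  ⇒  8 nodes, 2 edges  {1-p->1 2-p->2}
[1] R1 @ {0↦0, 1↦1}  ⇒  7 nodes, 1 edges  {2-p->2}
[2] R1 @ {0↦4, 1↦2}  ⇒  6 nodes, 0 edges  {∅}
halt: no rule applies after step 2
NF edges: []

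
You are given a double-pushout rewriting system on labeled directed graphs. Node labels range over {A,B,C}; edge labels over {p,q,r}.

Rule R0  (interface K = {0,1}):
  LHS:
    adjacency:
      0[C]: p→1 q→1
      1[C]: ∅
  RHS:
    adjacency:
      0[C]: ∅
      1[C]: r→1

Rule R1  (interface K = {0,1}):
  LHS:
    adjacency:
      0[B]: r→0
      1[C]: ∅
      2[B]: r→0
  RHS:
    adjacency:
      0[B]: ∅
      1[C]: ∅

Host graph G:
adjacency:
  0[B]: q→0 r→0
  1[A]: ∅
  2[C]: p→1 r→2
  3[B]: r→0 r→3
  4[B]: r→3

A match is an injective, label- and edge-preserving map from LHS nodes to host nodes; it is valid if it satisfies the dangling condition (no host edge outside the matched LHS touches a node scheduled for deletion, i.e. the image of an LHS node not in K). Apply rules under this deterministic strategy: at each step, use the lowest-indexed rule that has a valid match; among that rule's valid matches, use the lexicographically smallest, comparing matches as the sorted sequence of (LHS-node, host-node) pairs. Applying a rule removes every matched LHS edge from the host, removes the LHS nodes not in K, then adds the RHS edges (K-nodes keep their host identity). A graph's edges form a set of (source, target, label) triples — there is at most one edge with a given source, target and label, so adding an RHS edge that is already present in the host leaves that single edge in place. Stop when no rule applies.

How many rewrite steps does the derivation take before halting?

Answer: 2

Steps:
[0] host  ⇒  5 nodes, 7 edges  {0-q->0 0-r->0 2-p->1 2-r->2 3-r->0 3-r->3 4-r->3}
[1] R1 @ {0↦3, 1↦2, 2↦4}  ⇒  4 nodes, 5 edges  {0-q->0 0-r->0 2-p->1 2-r->2 3-r->0}
[2] R1 @ {0↦0, 1↦2, 2↦3}  ⇒  3 nodes, 3 edges  {0-q->0 2-p->1 2-r->2}
normal form: no rule applies after step 2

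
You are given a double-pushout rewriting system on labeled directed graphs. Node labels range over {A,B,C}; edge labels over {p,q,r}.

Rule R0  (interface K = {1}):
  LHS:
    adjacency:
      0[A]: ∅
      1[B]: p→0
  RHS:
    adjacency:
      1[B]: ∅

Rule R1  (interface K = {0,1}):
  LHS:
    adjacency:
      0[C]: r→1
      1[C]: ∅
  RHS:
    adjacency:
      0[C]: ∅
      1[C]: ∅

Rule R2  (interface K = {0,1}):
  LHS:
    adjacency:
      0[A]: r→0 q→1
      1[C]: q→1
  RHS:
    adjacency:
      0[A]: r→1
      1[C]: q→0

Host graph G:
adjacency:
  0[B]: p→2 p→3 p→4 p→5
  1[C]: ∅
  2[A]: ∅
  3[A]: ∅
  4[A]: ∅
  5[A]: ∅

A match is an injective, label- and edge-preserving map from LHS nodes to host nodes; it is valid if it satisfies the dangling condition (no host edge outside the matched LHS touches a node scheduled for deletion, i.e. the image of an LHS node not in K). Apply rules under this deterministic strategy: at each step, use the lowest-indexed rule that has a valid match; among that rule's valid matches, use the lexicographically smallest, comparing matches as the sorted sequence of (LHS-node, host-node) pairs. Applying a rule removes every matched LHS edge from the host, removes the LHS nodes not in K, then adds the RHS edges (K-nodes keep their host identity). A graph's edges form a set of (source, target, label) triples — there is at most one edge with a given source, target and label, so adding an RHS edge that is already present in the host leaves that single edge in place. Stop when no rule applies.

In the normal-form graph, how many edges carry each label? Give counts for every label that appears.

[0] host  ⇒  6 nodes, 4 edges  {0-p->2 0-p->3 0-p->4 0-p->5}
[1] R0 @ {0↦2, 1↦0}  ⇒  5 nodes, 3 edges  {0-p->3 0-p->4 0-p->5}
[2] R0 @ {0↦3, 1↦0}  ⇒  4 nodes, 2 edges  {0-p->4 0-p->5}
[3] R0 @ {0↦4, 1↦0}  ⇒  3 nodes, 1 edges  {0-p->5}
[4] R0 @ {0↦5, 1↦0}  ⇒  2 nodes, 0 edges  {∅}
final graph: no rule applies after step 4
NF edges: []

Answer: (no edges)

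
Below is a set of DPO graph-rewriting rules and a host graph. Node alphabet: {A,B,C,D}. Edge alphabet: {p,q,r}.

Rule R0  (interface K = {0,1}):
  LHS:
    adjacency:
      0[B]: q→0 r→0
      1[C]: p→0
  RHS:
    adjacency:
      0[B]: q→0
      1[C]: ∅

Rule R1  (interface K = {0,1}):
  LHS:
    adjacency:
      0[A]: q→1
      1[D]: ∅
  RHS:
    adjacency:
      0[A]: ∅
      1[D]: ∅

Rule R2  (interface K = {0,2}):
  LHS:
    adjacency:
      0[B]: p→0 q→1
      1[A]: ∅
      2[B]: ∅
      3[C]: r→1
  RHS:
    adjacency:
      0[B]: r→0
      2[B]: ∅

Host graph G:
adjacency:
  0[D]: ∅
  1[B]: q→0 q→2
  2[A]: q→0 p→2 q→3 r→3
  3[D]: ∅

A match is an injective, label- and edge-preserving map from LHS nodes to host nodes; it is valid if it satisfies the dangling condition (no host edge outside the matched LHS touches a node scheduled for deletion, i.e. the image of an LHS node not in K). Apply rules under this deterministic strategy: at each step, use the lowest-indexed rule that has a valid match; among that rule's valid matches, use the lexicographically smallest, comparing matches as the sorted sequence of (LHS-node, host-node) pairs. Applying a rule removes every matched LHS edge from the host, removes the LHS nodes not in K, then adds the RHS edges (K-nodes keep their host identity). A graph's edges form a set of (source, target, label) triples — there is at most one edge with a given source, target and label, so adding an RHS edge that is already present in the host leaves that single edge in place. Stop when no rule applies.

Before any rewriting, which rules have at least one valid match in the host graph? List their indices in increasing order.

R0: no valid match — LHS pattern not found
R1: 2 valid matches — {0↦2, 1↦0}, {0↦2, 1↦3}
R2: no valid match — LHS pattern not found

Answer: [R1]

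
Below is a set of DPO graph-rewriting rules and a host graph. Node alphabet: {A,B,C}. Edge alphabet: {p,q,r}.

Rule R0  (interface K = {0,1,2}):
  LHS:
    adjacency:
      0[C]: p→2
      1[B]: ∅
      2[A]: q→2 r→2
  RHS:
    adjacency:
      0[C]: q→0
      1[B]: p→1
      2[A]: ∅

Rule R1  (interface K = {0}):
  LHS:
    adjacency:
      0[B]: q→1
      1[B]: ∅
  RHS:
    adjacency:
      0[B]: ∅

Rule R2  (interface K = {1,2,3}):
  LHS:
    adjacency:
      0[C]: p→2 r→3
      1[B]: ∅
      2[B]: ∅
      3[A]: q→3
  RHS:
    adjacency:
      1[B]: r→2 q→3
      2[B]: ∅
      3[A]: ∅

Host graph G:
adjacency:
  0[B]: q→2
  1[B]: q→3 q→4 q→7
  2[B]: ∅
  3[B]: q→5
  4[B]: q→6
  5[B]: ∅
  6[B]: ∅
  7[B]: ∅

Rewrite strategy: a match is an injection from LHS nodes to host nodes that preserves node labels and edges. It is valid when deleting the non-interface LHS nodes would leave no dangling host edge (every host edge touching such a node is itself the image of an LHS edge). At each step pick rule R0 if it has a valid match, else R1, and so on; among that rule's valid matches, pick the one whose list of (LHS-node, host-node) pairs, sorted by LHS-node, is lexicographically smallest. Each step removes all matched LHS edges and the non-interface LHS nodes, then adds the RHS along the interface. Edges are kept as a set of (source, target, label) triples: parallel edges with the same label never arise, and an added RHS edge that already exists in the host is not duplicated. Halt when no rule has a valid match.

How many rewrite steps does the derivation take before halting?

initial: |V|=8 |E|=6  E = 0-q->2 1-q->3 1-q->4 1-q->7 3-q->5 4-q->6
step 1: apply R1 at {0↦0, 1↦2}  → |V|=7 |E|=5  E = 1-q->3 1-q->4 1-q->7 3-q->5 4-q->6
step 2: apply R1 at {0↦1, 1↦7}  → |V|=6 |E|=4  E = 1-q->3 1-q->4 3-q->5 4-q->6
step 3: apply R1 at {0↦3, 1↦5}  → |V|=5 |E|=3  E = 1-q->3 1-q->4 4-q->6
step 4: apply R1 at {0↦1, 1↦3}  → |V|=4 |E|=2  E = 1-q->4 4-q->6
step 5: apply R1 at {0↦4, 1↦6}  → |V|=3 |E|=1  E = 1-q->4
step 6: apply R1 at {0↦1, 1↦4}  → |V|=2 |E|=0  E = ∅
final graph: no rule applies after step 6

Answer: 6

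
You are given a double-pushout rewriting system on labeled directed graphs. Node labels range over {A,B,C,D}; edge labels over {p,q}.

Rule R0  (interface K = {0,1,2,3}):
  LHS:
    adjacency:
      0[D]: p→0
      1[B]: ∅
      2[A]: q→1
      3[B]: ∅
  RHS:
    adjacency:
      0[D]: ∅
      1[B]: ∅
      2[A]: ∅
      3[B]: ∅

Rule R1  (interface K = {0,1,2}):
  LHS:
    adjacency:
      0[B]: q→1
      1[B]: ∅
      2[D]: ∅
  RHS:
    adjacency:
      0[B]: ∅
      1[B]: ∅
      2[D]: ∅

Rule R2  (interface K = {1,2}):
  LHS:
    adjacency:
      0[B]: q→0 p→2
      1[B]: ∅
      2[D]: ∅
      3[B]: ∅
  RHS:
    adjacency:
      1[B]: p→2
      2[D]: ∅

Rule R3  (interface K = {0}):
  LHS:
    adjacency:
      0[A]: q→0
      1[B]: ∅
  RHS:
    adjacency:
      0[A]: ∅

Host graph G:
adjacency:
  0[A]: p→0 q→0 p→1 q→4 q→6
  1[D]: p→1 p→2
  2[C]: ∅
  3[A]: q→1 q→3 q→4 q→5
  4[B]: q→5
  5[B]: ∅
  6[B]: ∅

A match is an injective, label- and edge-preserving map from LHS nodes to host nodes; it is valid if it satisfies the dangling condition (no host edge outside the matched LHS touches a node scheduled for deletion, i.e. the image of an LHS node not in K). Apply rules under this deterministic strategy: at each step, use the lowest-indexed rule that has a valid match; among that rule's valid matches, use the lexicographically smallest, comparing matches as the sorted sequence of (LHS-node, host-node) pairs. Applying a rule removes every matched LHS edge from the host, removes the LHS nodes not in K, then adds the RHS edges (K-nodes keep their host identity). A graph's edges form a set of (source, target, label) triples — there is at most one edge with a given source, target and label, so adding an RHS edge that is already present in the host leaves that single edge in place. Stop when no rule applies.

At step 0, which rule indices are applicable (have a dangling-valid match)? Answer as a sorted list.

Answer: [R0,R1]

Steps:
R0: 8 valid matches — {0↦1, 1↦4, 2↦0, 3↦5}, {0↦1, 1↦4, 2↦0, 3↦6}, {0↦1, 1↦4, 2↦3, 3↦5} (+5 more)
R1: 1 valid match — {0↦4, 1↦5, 2↦1}
R2: no valid match — LHS pattern not found
R3: no valid match — 6 raw matches, all fail dangling condition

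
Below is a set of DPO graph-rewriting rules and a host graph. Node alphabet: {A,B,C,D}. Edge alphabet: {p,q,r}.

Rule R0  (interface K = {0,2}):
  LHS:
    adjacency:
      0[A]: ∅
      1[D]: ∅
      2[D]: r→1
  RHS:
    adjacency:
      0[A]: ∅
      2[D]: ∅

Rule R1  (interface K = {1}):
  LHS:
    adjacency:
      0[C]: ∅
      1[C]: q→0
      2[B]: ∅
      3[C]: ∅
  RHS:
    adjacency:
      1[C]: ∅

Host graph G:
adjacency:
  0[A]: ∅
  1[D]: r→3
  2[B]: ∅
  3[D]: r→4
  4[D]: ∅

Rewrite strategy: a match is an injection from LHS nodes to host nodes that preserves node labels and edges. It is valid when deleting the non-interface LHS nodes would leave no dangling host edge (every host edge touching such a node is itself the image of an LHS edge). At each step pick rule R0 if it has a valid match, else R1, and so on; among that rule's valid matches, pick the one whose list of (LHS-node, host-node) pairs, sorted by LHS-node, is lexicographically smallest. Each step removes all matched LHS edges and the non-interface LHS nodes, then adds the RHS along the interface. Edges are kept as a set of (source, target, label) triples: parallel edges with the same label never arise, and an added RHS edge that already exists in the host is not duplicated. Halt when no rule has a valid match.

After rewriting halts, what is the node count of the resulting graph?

Answer: 3

Derivation:
[0] host  ⇒  5 nodes, 2 edges  {1-r->3 3-r->4}
[1] R0 @ {0↦0, 1↦4, 2↦3}  ⇒  4 nodes, 1 edges  {1-r->3}
[2] R0 @ {0↦0, 1↦3, 2↦1}  ⇒  3 nodes, 0 edges  {∅}
normal form: no rule applies after step 2
NF nodes: {0:A, 1:D, 2:B}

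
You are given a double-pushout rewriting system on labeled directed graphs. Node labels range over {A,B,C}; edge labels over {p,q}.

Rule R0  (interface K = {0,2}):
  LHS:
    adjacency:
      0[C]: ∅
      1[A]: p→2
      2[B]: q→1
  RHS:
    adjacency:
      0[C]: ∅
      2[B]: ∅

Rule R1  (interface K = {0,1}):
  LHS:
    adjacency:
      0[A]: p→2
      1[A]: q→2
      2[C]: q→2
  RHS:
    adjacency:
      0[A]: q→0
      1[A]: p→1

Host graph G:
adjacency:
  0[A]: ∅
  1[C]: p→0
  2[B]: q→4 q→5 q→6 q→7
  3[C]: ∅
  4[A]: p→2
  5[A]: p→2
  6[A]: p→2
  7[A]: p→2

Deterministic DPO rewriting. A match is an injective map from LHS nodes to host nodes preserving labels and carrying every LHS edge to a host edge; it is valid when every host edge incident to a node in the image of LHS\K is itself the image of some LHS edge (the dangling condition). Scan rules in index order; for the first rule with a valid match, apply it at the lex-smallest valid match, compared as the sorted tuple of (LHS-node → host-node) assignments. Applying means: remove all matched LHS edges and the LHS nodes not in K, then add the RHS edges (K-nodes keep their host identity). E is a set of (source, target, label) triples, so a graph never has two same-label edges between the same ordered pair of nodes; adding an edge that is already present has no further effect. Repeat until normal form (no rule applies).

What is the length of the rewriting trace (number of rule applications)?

initial: |V|=8 |E|=9  E = 1-p->0 2-q->4 2-q->5 2-q->6 2-q->7 4-p->2 5-p->2 6-p->2 7-p->2
step 1: apply R0 at {0↦1, 1↦4, 2↦2}  → |V|=7 |E|=7  E = 1-p->0 2-q->5 2-q->6 2-q->7 5-p->2 6-p->2 7-p->2
step 2: apply R0 at {0↦1, 1↦5, 2↦2}  → |V|=6 |E|=5  E = 1-p->0 2-q->6 2-q->7 6-p->2 7-p->2
step 3: apply R0 at {0↦1, 1↦6, 2↦2}  → |V|=5 |E|=3  E = 1-p->0 2-q->7 7-p->2
step 4: apply R0 at {0↦1, 1↦7, 2↦2}  → |V|=4 |E|=1  E = 1-p->0
normal form: no rule applies after step 4

Answer: 4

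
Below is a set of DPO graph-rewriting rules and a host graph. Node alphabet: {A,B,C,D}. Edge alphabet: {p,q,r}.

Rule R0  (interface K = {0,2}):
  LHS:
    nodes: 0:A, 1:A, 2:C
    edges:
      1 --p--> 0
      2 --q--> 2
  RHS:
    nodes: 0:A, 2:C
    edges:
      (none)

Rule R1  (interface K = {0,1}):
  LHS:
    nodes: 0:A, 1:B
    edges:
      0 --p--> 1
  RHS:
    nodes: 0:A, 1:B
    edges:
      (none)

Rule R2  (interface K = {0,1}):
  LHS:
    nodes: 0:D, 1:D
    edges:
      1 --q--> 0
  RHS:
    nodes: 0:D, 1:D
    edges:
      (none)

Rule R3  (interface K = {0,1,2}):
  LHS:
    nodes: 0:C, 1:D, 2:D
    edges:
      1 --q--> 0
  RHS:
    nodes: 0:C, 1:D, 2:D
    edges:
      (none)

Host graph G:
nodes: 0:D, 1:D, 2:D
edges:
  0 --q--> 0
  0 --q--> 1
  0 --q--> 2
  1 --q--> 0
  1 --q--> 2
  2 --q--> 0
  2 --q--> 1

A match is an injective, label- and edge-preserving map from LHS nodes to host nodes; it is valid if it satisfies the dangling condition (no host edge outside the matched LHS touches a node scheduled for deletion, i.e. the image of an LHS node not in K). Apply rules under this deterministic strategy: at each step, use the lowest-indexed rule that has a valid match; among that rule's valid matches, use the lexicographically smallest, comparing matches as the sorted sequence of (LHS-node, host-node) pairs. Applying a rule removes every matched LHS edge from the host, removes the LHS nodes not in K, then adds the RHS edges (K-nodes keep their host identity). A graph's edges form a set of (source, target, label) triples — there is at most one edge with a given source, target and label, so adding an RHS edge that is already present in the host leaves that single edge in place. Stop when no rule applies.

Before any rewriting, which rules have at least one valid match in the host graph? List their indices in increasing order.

R0: no valid match — LHS pattern not found
R1: no valid match — LHS pattern not found
R2: 6 valid matches — {0↦0, 1↦1}, {0↦0, 1↦2}, {0↦1, 1↦0} (+3 more)
R3: no valid match — LHS pattern not found

Answer: [R2]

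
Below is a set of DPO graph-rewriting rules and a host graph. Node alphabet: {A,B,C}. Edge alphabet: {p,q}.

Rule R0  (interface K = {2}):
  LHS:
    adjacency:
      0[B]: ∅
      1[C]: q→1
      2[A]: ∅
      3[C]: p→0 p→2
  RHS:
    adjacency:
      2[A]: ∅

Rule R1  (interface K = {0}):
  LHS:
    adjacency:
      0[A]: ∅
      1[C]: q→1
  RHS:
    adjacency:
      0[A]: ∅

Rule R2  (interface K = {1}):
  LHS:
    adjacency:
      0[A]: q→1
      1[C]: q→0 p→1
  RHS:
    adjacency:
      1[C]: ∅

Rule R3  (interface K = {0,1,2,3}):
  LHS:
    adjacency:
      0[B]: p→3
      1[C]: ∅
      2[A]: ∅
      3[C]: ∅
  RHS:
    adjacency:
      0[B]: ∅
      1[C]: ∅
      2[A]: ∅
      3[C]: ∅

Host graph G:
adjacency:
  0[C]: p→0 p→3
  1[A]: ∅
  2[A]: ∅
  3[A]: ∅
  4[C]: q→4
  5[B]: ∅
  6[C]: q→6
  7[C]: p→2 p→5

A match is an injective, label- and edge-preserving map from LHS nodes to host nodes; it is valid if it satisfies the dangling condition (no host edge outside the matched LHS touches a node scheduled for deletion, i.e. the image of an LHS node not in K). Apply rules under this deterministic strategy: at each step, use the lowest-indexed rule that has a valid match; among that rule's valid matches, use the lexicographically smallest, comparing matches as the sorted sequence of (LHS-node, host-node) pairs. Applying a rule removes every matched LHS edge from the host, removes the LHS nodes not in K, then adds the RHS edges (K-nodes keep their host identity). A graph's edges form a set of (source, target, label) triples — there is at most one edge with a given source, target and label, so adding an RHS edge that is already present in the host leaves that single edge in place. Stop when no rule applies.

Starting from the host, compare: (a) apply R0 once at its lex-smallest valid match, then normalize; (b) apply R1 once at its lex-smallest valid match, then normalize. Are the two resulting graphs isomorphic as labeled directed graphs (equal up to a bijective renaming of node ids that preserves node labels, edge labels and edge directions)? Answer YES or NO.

branch R0-first: apply at {0↦5, 1↦4, 2↦2, 3↦7} → |E|=3, then 1 more step(s) → NF |V|=4 |E|=2 V={0:C, 1:A, 2:A, 3:A} E=0-p->0 0-p->3
branch R1-first: apply at {0↦1, 1↦4} → |E|=5, then 1 more step(s) → NF |V|=4 |E|=2 V={0:C, 1:A, 2:A, 3:A} E=0-p->0 0-p->3
graphs isomorphic (equal up to label-preserving node renaming)

Answer: YES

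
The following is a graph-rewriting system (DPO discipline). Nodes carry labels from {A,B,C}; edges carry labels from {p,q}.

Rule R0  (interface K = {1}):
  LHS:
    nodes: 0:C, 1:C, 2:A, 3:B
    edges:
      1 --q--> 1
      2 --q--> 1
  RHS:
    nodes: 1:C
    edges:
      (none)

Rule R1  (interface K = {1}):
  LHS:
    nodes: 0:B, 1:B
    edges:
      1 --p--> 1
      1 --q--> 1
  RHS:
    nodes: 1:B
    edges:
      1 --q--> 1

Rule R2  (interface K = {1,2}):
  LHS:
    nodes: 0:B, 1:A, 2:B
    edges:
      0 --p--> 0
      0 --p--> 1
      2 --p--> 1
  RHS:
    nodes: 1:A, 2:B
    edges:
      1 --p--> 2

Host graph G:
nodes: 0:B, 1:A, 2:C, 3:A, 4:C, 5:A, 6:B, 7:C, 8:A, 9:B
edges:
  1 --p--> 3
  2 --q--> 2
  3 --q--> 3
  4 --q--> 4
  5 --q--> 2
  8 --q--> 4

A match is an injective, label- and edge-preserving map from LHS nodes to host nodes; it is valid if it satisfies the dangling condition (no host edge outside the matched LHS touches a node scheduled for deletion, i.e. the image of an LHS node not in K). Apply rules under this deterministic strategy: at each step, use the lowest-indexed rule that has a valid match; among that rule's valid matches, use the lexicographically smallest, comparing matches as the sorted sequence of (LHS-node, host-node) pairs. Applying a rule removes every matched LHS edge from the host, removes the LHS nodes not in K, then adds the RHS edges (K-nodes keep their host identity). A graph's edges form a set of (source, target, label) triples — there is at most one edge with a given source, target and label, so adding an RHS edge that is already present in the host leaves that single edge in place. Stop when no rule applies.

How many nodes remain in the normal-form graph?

Answer: 4

Rewrite trace:
initial: |V|=10 |E|=6  E = 1-p->3 2-q->2 3-q->3 4-q->4 5-q->2 8-q->4
step 1: apply R0 at {0↦7, 1↦2, 2↦5, 3↦0}  → |V|=7 |E|=4  E = 1-p->3 3-q->3 4-q->4 8-q->4
step 2: apply R0 at {0↦2, 1↦4, 2↦8, 3↦6}  → |V|=4 |E|=2  E = 1-p->3 3-q->3
normal form: no rule applies after step 2
NF nodes: {1:A, 3:A, 4:C, 9:B}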